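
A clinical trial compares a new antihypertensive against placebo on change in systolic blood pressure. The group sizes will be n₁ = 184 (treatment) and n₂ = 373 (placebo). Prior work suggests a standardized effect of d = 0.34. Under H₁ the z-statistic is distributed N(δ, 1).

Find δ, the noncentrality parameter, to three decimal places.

δ ≈ 3.774

The noncentrality parameter scales effect size by the design's sample-size factor: δ = d / √(1/n₁ + 1/n₂) = 0.34 / √(1/184 + 1/373) = 3.7741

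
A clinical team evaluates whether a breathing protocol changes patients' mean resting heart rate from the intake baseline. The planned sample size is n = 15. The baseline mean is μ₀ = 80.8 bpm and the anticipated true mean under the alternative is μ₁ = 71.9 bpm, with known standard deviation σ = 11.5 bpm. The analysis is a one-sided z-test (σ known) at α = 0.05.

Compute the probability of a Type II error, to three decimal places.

β ≈ 0.088

Standardized effect: d = |μ₁ − μ₀| / σ = |71.9 − 80.8| / 11.5 = 0.7739
Noncentrality parameter: δ = d·√n = 0.7739 × √15 = 2.9974
One-sided α = 0.05 → critical value z_{0.05} = 1.645.
Power = P(Z > 1.645 − δ) = Φ(1.352) = 0.9119.
Type II error: β = 1 − power = 1 − 0.9119 = 0.0881.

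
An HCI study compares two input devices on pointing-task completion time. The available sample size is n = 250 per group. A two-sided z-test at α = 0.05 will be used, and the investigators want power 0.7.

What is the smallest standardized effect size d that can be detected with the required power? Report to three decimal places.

d ≈ 0.222

Need Φ(δ − 1.960) = 0.7, so δ = 1.960 + 0.524 = 2.484.
(The second rejection-region term Φ(−δ − z_{α/2}) is negligible and dropped.)
δ = d·√(n/2) ⇒ d = δ/√(n/2) = 2.484/√(250/2) = 0.2222.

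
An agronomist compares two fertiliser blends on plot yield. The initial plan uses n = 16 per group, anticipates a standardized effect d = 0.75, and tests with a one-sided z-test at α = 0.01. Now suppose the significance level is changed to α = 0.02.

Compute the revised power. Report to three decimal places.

δ = d·√(n/2) = 0.75 × √(16/2) = 2.1213 (unchanged). New critical value: z_{0.02} = 2.054.
Revised power = P(Z > 2.054 − δ) = Φ(0.068) = 0.5269.

Power ≈ 0.527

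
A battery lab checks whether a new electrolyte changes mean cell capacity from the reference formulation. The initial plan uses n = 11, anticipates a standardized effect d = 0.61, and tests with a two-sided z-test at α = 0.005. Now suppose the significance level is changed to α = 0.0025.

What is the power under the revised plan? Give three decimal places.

Power ≈ 0.159

δ = d·√n = 0.61 × √11 = 2.0231 (unchanged). New critical value: z_{0.0013} = 3.023.
Revised power = Φ(δ − 3.023) + Φ(−δ − 3.023) = Φ(-1.000) + Φ(-5.046) = 0.1586 + 0.0000 = 0.1586.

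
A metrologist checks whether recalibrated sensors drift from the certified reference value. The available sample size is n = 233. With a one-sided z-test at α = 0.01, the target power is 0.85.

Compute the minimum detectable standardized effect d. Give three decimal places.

d ≈ 0.220

Required noncentrality: δ = z_{0.01} + z_{0.15} = 2.326 + 1.036 = 3.363.
δ = d·√n ⇒ d = δ/√n = 3.363/√233 = 0.2203.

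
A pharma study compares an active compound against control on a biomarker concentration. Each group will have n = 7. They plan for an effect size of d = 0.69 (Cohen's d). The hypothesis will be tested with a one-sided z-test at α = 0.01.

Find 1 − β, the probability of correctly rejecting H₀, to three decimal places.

Power ≈ 0.150

Noncentrality parameter: δ = d·√(n/2) = 0.69 × √(7/2) = 1.2909
Critical value for a one-sided test at α = 0.01: z_α = 2.326.
Power = Φ(δ − 2.326) = Φ(-1.035) = 0.1502.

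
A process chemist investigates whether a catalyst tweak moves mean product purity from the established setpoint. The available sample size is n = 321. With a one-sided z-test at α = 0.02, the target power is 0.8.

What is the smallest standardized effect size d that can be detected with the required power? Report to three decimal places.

d ≈ 0.162

Need Φ(δ − 2.054) = 0.8, so δ = 2.054 + 0.842 = 2.895.
δ = d·√n ⇒ d = δ/√n = 2.895/√321 = 0.1616.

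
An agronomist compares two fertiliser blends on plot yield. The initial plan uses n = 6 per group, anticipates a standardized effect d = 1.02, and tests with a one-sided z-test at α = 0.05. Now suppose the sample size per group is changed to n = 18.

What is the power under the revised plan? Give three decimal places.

Power ≈ 0.921

With n = 18 per group: δ = d·√(n/2) = 1.02 × √(18/2) = 3.0600. Critical value z_{0.05} = 1.645.
Revised power = P(Z > 1.645 − δ) = Φ(1.415) = 0.9215.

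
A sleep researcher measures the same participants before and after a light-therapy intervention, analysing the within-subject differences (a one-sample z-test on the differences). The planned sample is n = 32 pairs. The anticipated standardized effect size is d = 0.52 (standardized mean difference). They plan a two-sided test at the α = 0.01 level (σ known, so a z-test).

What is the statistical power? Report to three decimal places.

Power ≈ 0.643

Noncentrality parameter: δ = d·√n = 0.52 × √32 = 2.9416
Critical value for a two-sided test at α = 0.01: z_{α/2} = 2.576.
Power = Φ(δ − 2.576) + Φ(−δ − 2.576) = Φ(0.366) + Φ(-5.517) = 0.6427 + 0.0000 = 0.6427.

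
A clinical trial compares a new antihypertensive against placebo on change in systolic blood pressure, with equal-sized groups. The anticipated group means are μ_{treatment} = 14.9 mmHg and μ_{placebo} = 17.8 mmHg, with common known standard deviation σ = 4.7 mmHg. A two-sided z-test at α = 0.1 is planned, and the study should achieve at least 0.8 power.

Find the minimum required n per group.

Standardized effect: d = |μ_{treatment} − μ_{placebo}| / σ = |14.9 − 17.8| / 4.7 = 0.6170
Set Φ(δ − 1.645) = 0.8; then δ − 1.645 = Φ⁻¹(0.8) = 0.842, giving δ = 2.486.
(For δ > 0 the lower-tail rejection region contributes negligibly to power, so the one-term inversion is standard.)
δ = d·√(n/2) ⇒ n = 2(δ/d)² = 2 × (2.486 / 0.6170)² = 32.48.
Round up to the next whole unit.

n = 33 per group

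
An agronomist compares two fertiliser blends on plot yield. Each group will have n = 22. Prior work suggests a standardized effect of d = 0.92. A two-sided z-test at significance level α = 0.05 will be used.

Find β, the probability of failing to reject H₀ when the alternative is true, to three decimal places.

Noncentrality parameter: δ = d·√(n/2) = 0.92 × √(22/2) = 3.0513
Two-sided α = 0.05 → critical value z_{0.025} = 1.960.
Power = Φ(δ − 1.960) + Φ(−δ − 1.960) = Φ(1.091) + Φ(-5.011) = 0.8624 + 0.0000 = 0.8624.
Type II error: β = 1 − power = 1 − 0.8624 = 0.1376.

β ≈ 0.138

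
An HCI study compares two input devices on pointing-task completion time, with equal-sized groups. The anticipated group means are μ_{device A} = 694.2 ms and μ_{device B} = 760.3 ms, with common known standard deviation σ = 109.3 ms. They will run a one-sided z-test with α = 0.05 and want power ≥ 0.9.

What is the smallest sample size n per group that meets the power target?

Standardized effect: d = |μ_{device A} − μ_{device B}| / σ = |694.2 − 760.3| / 109.3 = 0.6048
For power 0.9 need Φ(δ − z_{0.05}) = 0.9, so δ = z_{0.05} + z_{0.10} = 1.645 + 1.282 = 2.926.
δ = d·√(n/2) ⇒ n = 2(δ/d)² = 2 × (2.926 / 0.6048)² = 46.83.
Rounding up, n = 47 per group.

n = 47 per group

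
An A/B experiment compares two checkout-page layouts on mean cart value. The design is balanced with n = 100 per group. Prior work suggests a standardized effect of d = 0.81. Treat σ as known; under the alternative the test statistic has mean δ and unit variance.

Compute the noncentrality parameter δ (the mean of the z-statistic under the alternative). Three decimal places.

The noncentrality parameter scales effect size by the design's sample-size factor: δ = d·√(n/2) = 0.81 × √(100/2) = 5.7276

δ ≈ 5.728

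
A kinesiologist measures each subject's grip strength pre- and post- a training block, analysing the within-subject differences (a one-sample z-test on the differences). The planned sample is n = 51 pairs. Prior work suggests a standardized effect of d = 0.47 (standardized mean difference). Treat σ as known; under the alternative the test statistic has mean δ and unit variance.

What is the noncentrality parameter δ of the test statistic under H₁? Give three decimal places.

δ ≈ 3.356

The noncentrality parameter scales effect size by the design's sample-size factor: δ = d·√n = 0.47 × √51 = 3.3565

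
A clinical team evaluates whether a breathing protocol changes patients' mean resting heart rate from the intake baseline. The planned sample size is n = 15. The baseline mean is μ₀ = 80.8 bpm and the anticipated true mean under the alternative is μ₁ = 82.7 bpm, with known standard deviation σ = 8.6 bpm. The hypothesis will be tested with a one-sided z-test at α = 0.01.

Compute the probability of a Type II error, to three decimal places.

β ≈ 0.929

Standardized effect: d = |μ₁ − μ₀| / σ = |82.7 − 80.8| / 8.6 = 0.2209
Noncentrality parameter: δ = d·√n = 0.2209 × √15 = 0.8557
Critical value for a one-sided test at α = 0.01: z_α = 2.326.
Power = Φ(δ − 2.326) = Φ(-1.471) = 0.0707.
Type II error: β = 1 − power = 1 − 0.0707 = 0.9293.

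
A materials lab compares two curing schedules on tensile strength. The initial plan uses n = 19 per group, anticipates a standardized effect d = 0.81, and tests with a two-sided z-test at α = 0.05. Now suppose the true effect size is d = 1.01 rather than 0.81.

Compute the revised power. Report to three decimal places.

Power ≈ 0.876

With d = 1.01: δ = d·√(n/2) = 1.01 × √(19/2) = 3.1130. Critical value z_{0.025} = 1.960.
Revised power = Φ(δ − 1.960) + Φ(−δ − 1.960) = Φ(1.153) + Φ(-5.073) = 0.8756 + 0.0000 = 0.8756.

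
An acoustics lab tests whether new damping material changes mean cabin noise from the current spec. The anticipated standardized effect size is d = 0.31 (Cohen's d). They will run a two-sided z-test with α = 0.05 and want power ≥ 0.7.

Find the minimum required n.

n = 65

Set Φ(δ − 1.960) = 0.7; then δ − 1.960 = Φ⁻¹(0.7) = 0.524, giving δ = 2.484.
(For δ > 0 the lower-tail rejection region contributes negligibly to power, so the one-term inversion is standard.)
δ = d·√n ⇒ n = (δ/d)² = (2.484 / 0.31)² = 64.23.
Round up to the next whole unit.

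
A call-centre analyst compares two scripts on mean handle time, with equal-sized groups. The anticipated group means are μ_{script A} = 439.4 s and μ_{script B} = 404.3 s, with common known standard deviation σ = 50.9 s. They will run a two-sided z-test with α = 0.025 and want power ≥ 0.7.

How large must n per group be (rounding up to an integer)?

Standardized effect: d = |μ_{script A} − μ_{script B}| / σ = |439.4 − 404.3| / 50.9 = 0.6896
For power 0.7 need Φ(δ − z_{0.0125}) = 0.7, so δ = z_{0.0125} + z_{0.30} = 2.241 + 0.524 = 2.766.
(Ignoring the negligible lower-tail rejection probability gives the usual closed-form inversion.)
δ = d·√(n/2) ⇒ n = 2(δ/d)² = 2 × (2.766 / 0.6896)² = 32.17.
Rounding up, n = 33 per group.

n = 33 per group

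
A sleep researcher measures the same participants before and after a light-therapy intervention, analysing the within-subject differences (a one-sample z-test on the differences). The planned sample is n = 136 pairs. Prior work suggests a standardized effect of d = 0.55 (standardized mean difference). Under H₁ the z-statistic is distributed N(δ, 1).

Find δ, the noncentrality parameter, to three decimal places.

δ ≈ 6.414

The noncentrality parameter scales effect size by the design's sample-size factor: δ = d·√n = 0.55 × √136 = 6.4140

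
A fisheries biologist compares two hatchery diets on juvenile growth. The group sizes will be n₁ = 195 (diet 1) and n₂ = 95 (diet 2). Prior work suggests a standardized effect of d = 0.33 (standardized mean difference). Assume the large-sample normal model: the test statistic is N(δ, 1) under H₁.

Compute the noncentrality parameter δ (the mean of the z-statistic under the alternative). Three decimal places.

δ = d / √(1/n₁ + 1/n₂) = 0.33 / √(1/195 + 1/95) = 2.6375

δ ≈ 2.638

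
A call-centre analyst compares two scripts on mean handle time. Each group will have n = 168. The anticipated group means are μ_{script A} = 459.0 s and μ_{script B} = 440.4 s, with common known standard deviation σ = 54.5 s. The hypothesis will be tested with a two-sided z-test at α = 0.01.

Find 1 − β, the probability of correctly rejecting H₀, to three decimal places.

Standardized effect: d = |μ_{script A} − μ_{script B}| / σ = |459.0 − 440.4| / 54.5 = 0.3413
Noncentrality parameter: δ = d·√(n/2) = 0.3413 × √(168/2) = 3.1279
Two-sided α = 0.01 → critical value z_{0.005} = 2.576.
Power = Φ(δ − 2.576) + Φ(−δ − 2.576) = Φ(0.552) + Φ(-5.704) = 0.7096 + 0.0000 = 0.7096.

Power ≈ 0.710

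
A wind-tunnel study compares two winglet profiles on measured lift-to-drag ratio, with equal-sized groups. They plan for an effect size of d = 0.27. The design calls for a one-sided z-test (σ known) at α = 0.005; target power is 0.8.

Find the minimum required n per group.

Set Φ(δ − 2.576) = 0.8; then δ − 2.576 = Φ⁻¹(0.8) = 0.842, giving δ = 3.417.
δ = d·√(n/2) ⇒ n = 2(δ/d)² = 2 × (3.417 / 0.27)² = 320.41.
Rounding up, n = 321 per group.

n = 321 per group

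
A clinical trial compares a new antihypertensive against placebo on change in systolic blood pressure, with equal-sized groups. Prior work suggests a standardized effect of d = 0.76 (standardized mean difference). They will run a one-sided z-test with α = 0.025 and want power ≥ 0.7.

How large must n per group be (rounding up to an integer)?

n = 22 per group

Set Φ(δ − 1.960) = 0.7; then δ − 1.960 = Φ⁻¹(0.7) = 0.524, giving δ = 2.484.
δ = d·√(n/2) ⇒ n = 2(δ/d)² = 2 × (2.484 / 0.76)² = 21.37.
Round up to the next whole unit.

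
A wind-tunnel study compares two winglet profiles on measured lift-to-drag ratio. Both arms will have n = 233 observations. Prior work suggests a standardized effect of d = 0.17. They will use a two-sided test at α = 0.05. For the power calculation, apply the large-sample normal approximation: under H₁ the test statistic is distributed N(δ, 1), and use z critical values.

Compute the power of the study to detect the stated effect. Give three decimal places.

Power ≈ 0.450

Noncentrality parameter: δ = d·√(n/2) = 0.17 × √(233/2) = 1.8349
Two-sided α = 0.05 → critical value z_{0.025} = 1.960.
Power = Φ(δ − 1.960) + Φ(−δ − 1.960) = Φ(-0.125) + Φ(-3.795) = 0.4502 + 0.0001 = 0.4503.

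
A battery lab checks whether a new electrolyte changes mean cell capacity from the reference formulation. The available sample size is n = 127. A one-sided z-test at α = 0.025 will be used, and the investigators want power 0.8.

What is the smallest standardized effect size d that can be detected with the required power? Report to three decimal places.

d ≈ 0.249

Required noncentrality: δ = z_{0.025} + z_{0.20} = 1.960 + 0.842 = 2.802.
δ = d·√n ⇒ d = δ/√n = 2.802/√127 = 0.2486.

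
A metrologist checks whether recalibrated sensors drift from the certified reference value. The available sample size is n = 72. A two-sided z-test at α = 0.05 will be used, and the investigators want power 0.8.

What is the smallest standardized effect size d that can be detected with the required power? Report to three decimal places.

d ≈ 0.330

Need Φ(δ − 1.960) = 0.8, so δ = 1.960 + 0.842 = 2.802.
(The second rejection-region term Φ(−δ − z_{α/2}) is negligible and dropped.)
δ = d·√n ⇒ d = δ/√n = 2.802/√72 = 0.3302.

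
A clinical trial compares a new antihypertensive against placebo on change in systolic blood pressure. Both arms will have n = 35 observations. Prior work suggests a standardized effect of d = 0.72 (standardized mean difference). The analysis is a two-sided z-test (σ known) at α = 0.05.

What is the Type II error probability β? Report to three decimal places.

β ≈ 0.146

Noncentrality parameter: δ = d·√(n/2) = 0.72 × √(35/2) = 3.0120
Two-sided α = 0.05 → critical value z_{0.025} = 1.960.
Power = Φ(δ − 1.960) + Φ(−δ − 1.960) = Φ(1.052) + Φ(-4.972) = 0.8536 + 0.0000 = 0.8536.
Type II error: β = 1 − power = 1 − 0.8536 = 0.1464.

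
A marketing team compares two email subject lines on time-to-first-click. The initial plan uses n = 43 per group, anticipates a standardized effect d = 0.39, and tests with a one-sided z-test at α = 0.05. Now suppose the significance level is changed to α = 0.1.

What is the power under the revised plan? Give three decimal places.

Power ≈ 0.701

δ = d·√(n/2) = 0.39 × √(43/2) = 1.8084 (unchanged). New critical value: z_{0.1} = 1.282.
Revised power = Φ(δ − 1.282) = Φ(0.527) = 0.7008.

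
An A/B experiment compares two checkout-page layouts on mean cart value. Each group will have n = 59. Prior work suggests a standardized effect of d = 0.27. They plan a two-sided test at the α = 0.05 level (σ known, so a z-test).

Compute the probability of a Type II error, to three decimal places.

Noncentrality parameter: δ = d·√(n/2) = 0.27 × √(59/2) = 1.4665
Two-sided α = 0.05 → critical value z_{0.025} = 1.960.
Power = Φ(δ − 1.960) + Φ(−δ − 1.960) = Φ(-0.493) + Φ(-3.426) = 0.3108 + 0.0003 = 0.3111.
Type II error: β = 1 − power = 1 − 0.3111 = 0.6889.

β ≈ 0.689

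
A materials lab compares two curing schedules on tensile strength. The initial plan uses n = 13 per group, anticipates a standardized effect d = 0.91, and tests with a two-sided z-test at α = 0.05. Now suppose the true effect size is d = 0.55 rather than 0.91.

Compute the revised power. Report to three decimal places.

Power ≈ 0.289

With d = 0.55: δ = d·√(n/2) = 0.55 × √(13/2) = 1.4022. Critical value z_{0.025} = 1.960.
Revised power = Φ(δ − 1.960) + Φ(−δ − 1.960) = Φ(-0.558) + Φ(-3.362) = 0.2885 + 0.0004 = 0.2889.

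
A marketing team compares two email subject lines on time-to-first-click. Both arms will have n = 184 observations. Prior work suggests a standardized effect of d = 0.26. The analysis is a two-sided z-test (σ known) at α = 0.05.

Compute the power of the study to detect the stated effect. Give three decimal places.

Power ≈ 0.703

Noncentrality parameter: δ = d·√(n/2) = 0.26 × √(184/2) = 2.4938
Two-sided α = 0.05 → critical value z_{0.025} = 1.960.
Power = Φ(δ − 1.960) + Φ(−δ − 1.960) = Φ(0.534) + Φ(-4.454) = 0.7033 + 0.0000 = 0.7033.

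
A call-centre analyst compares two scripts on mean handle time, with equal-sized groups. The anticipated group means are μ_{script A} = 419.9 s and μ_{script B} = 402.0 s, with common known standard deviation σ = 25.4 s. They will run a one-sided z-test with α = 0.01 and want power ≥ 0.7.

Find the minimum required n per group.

n = 33 per group

Standardized effect: d = |μ_{script A} − μ_{script B}| / σ = |419.9 − 402.0| / 25.4 = 0.7047
For power 0.7 need Φ(δ − z_{0.01}) = 0.7, so δ = z_{0.01} + z_{0.30} = 2.326 + 0.524 = 2.851.
δ = d·√(n/2) ⇒ n = 2(δ/d)² = 2 × (2.851 / 0.7047)² = 32.73.
Rounding up, n = 33 per group.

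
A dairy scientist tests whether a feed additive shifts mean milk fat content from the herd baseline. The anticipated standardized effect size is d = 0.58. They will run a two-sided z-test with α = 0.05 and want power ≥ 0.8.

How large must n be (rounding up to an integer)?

Set Φ(δ − 1.960) = 0.8; then δ − 1.960 = Φ⁻¹(0.8) = 0.842, giving δ = 2.802.
(The Φ(−δ − z_{α/2}) term is vanishingly small for δ > 0 and is dropped in the standard sample-size formula.)
δ = d·√n ⇒ n = (δ/d)² = (2.802 / 0.58)² = 23.33.
Round up to the next whole unit.

n = 24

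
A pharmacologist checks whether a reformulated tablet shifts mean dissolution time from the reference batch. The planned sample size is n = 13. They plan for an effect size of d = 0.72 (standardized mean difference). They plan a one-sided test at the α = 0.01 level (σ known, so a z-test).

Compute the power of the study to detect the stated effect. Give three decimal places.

Power ≈ 0.606

Noncentrality parameter: δ = d·√n = 0.72 × √13 = 2.5960
One-sided α = 0.01 → critical value z_{0.01} = 2.326.
Power = P(Z > 2.326 − δ) = Φ(0.270) = 0.6063.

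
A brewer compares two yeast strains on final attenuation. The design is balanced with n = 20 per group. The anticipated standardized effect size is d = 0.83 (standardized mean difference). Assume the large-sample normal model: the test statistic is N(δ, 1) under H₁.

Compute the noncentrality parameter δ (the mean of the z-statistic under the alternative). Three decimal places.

δ ≈ 2.625

δ = d·√(n/2) = 0.83 × √(20/2) = 2.6247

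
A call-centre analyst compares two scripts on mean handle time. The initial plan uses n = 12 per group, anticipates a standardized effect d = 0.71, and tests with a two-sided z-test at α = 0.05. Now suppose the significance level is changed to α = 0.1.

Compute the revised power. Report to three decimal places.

Power ≈ 0.538

δ = d·√(n/2) = 0.71 × √(12/2) = 1.7391 (unchanged). New critical value: z_{0.05} = 1.645.
Revised power = Φ(δ − 1.645) + Φ(−δ − 1.645) = Φ(0.094) + Φ(-3.384) = 0.5376 + 0.0004 = 0.5379.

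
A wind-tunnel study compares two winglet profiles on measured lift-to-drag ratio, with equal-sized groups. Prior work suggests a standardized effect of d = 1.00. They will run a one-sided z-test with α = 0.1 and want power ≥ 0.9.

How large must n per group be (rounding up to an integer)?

For power 0.9 need Φ(δ − z_{0.1}) = 0.9, so δ = z_{0.1} + z_{0.10} = 1.282 + 1.282 = 2.563.
δ = d·√(n/2) ⇒ n = 2(δ/d)² = 2 × (2.563 / 1.00)² = 13.14.
Round up to the next whole unit.

n = 14 per group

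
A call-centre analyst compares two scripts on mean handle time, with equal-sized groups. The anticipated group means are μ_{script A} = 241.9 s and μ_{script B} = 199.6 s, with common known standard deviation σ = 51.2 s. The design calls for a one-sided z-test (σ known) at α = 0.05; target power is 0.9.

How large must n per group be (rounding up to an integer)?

n = 26 per group

Standardized effect: d = |μ_{script A} − μ_{script B}| / σ = |241.9 − 199.6| / 51.2 = 0.8262
For power 0.9 need Φ(δ − z_{0.05}) = 0.9, so δ = z_{0.05} + z_{0.10} = 1.645 + 1.282 = 2.926.
δ = d·√(n/2) ⇒ n = 2(δ/d)² = 2 × (2.926 / 0.8262)² = 25.09.
Rounding up, n = 26 per group.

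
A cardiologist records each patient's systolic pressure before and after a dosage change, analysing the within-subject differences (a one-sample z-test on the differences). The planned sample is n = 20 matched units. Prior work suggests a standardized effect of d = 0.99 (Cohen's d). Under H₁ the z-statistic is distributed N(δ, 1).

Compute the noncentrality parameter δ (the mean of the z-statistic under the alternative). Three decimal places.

δ ≈ 4.427

δ = d·√n = 0.99 × √20 = 4.4274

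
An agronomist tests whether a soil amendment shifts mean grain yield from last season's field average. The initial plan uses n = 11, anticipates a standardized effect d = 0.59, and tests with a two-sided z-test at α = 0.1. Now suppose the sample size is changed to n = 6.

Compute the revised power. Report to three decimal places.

With n = 6: δ = d·√n = 0.59 × √6 = 1.4452. Critical value z_{0.05} = 1.645.
Revised power = Φ(δ − 1.645) + Φ(−δ − 1.645) = Φ(-0.200) + Φ(-3.090) = 0.4209 + 0.0010 = 0.4219.

Power ≈ 0.422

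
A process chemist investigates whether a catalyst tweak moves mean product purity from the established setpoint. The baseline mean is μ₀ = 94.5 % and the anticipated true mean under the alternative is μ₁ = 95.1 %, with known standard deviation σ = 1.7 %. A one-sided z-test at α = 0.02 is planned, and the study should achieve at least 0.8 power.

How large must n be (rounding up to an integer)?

n = 68

Standardized effect: d = |μ₁ − μ₀| / σ = |95.1 − 94.5| / 1.7 = 0.3529
Set Φ(δ − 2.054) = 0.8; then δ − 2.054 = Φ⁻¹(0.8) = 0.842, giving δ = 2.895.
δ = d·√n ⇒ n = (δ/d)² = (2.895 / 0.3529)² = 67.30.
Round up to the next whole unit.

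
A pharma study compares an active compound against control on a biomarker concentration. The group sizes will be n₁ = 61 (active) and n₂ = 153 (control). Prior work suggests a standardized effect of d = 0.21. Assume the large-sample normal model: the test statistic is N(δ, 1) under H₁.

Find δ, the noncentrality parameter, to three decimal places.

δ ≈ 1.387

δ = d / √(1/n₁ + 1/n₂) = 0.21 / √(1/61 + 1/153) = 1.3868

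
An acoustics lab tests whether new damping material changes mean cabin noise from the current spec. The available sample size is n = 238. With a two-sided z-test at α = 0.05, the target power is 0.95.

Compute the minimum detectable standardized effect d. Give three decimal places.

Required noncentrality: δ = z_{0.025} + z_{0.05} = 1.960 + 1.645 = 3.605.
(Lower-tail contribution to power is negligible for δ > 0.)
δ = d·√n ⇒ d = δ/√n = 3.605/√238 = 0.2337.

d ≈ 0.234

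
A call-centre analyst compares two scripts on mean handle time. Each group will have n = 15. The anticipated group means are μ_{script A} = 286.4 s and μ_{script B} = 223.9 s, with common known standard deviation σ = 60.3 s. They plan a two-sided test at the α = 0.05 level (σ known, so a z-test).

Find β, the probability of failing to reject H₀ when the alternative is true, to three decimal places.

β ≈ 0.190

Standardized effect: d = |μ_{script A} − μ_{script B}| / σ = |286.4 − 223.9| / 60.3 = 1.0365
Noncentrality parameter: λ = d·√(n/2) = 1.0365 × √(15/2) = 2.8385
Critical value for a two-sided test at α = 0.05: z_{α/2} = 1.960.
Power = Φ(λ − 1.960) + Φ(−λ − 1.960) = Φ(0.879) + Φ(-4.798) = 0.8102 + 0.0000 = 0.8102.
Type II error: β = 1 − power = 1 − 0.8102 = 0.1898.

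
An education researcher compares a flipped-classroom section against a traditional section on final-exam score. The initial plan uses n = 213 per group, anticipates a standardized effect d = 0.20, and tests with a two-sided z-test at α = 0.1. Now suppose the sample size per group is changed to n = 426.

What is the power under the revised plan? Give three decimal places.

With n = 426 per group: δ = d·√(n/2) = 0.20 × √(426/2) = 2.9189. Critical value z_{0.05} = 1.645.
Revised power = Φ(δ − 1.645) + Φ(−δ − 1.645) = Φ(1.274) + Φ(-4.564) = 0.8987 + 0.0000 = 0.8987.

Power ≈ 0.899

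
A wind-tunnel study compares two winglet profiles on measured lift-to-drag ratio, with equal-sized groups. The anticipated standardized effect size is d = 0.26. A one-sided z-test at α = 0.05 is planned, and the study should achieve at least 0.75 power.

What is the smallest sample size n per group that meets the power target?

n = 160 per group

Set Φ(δ − 1.645) = 0.75; then δ − 1.645 = Φ⁻¹(0.75) = 0.674, giving δ = 2.319.
δ = d·√(n/2) ⇒ n = 2(δ/d)² = 2 × (2.319 / 0.26)² = 159.15.
Rounding up, n = 160 per group.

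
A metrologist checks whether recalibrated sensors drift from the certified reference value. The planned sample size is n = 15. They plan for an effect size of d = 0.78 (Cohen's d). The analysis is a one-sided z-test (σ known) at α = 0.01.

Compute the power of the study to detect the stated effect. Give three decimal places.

Power ≈ 0.756

Noncentrality parameter: δ = d·√n = 0.78 × √15 = 3.0209
Critical value for a one-sided test at α = 0.01: z_α = 2.326.
Power = P(Z > 2.326 − δ) = Φ(0.695) = 0.7563.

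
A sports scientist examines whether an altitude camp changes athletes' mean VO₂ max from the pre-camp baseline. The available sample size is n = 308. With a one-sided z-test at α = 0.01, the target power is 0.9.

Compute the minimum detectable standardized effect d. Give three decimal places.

d ≈ 0.206

Required noncentrality: δ = z_{0.01} + z_{0.10} = 2.326 + 1.282 = 3.608.
δ = d·√n ⇒ d = δ/√n = 3.608/√308 = 0.2056.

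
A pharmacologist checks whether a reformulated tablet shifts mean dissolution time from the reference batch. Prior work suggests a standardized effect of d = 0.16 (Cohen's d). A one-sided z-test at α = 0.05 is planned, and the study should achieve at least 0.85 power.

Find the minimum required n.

n = 281

For power 0.85 need Φ(δ − z_{0.05}) = 0.85, so δ = z_{0.05} + z_{0.15} = 1.645 + 1.036 = 2.681.
δ = d·√n ⇒ n = (δ/d)² = (2.681 / 0.16)² = 280.83.
Round up to the next whole unit.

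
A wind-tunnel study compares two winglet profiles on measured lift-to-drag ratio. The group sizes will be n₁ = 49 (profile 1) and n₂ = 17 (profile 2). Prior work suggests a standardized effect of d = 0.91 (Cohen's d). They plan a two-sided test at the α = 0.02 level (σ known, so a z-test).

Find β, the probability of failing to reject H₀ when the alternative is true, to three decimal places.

Noncentrality parameter: δ = d / √(1/n₁ + 1/n₂) = 0.91 / √(1/49 + 1/17) = 3.2329
Critical value for a two-sided test at α = 0.02: z_{α/2} = 2.326.
Power = Φ(δ − 2.326) + Φ(−δ − 2.326) = Φ(0.907) + Φ(-5.559) = 0.8177 + 0.0000 = 0.8177.
Type II error: β = 1 − power = 1 − 0.8177 = 0.1823.

β ≈ 0.182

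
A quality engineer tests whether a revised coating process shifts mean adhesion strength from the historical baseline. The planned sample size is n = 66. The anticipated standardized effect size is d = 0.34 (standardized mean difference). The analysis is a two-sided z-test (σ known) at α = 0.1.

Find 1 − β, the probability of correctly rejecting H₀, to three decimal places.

Noncentrality parameter: δ = d·√n = 0.34 × √66 = 2.7622
Critical value for a two-sided test at α = 0.1: z_{α/2} = 1.645.
Power = Φ(δ − 1.645) + Φ(−δ − 1.645) = Φ(1.117) + Φ(-4.407) = 0.8681 + 0.0000 = 0.8681.

Power ≈ 0.868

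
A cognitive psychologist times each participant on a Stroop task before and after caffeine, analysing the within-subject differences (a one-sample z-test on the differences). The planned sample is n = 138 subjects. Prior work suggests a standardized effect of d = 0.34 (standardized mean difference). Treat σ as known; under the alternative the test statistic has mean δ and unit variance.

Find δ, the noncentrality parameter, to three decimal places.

The noncentrality parameter scales effect size by the design's sample-size factor: δ = d·√n = 0.34 × √138 = 3.9941

δ ≈ 3.994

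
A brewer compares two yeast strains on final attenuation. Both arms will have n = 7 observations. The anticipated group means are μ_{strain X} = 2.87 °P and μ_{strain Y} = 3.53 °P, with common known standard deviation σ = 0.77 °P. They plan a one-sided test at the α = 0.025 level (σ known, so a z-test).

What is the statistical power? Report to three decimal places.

Power ≈ 0.361

Standardized effect: d = |μ_{strain X} − μ_{strain Y}| / σ = |2.87 − 3.53| / 0.77 = 0.8571
Noncentrality parameter: δ = d·√(n/2) = 0.8571 × √(7/2) = 1.6036
Critical value for a one-sided test at α = 0.025: z_α = 1.960.
Power = P(Z > 1.960 − δ) = Φ(-0.356) = 0.3608.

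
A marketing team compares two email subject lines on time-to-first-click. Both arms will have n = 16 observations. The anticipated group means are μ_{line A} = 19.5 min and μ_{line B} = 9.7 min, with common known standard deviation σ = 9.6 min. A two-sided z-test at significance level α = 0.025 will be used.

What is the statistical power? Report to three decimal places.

Power ≈ 0.741

Standardized effect: d = |μ_{line A} − μ_{line B}| / σ = |19.5 − 9.7| / 9.6 = 1.0208
Noncentrality parameter: δ = d·√(n/2) = 1.0208 × √(16/2) = 2.8874
Critical value for a two-sided test at α = 0.025: z_{α/2} = 2.241.
Power = Φ(δ − 2.241) + Φ(−δ − 2.241) = Φ(0.646) + Φ(-5.129) = 0.7408 + 0.0000 = 0.7408.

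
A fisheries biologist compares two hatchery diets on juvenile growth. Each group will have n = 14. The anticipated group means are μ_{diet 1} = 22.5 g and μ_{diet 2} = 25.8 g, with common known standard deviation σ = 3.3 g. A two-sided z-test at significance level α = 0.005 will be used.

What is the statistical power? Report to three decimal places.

Power ≈ 0.436

Standardized effect: d = |μ_{diet 1} − μ_{diet 2}| / σ = |22.5 − 25.8| / 3.3 = 1.0000
Noncentrality parameter: δ = d·√(n/2) = 1.0000 × √(14/2) = 2.6458
Critical value for a two-sided test at α = 0.005: z_{α/2} = 2.807.
Power = Φ(δ − 2.807) + Φ(−δ − 2.807) = Φ(-0.161) + Φ(-5.453) = 0.4359 + 0.0000 = 0.4359.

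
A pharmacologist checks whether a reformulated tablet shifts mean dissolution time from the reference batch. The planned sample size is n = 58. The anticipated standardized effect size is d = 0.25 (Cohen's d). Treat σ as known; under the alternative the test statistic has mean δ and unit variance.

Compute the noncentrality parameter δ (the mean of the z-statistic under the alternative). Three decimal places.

δ ≈ 1.904

δ = d·√n = 0.25 × √58 = 1.9039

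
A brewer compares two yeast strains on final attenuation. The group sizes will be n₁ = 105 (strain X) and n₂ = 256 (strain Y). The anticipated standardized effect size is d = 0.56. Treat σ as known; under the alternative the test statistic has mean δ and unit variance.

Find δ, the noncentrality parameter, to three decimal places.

δ ≈ 4.832

δ = d / √(1/n₁ + 1/n₂) = 0.56 / √(1/105 + 1/256) = 4.8322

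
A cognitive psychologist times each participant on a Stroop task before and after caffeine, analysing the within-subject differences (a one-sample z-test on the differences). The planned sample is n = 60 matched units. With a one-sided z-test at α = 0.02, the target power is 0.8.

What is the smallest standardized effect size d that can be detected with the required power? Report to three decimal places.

d ≈ 0.374

Need Φ(δ − 2.054) = 0.8, so δ = 2.054 + 0.842 = 2.895.
δ = d·√n ⇒ d = δ/√n = 2.895/√60 = 0.3738.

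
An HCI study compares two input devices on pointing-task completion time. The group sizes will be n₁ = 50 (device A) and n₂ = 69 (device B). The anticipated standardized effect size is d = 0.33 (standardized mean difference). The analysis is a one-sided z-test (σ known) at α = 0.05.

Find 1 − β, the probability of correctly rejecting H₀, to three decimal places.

Noncentrality parameter: δ = d / √(1/n₁ + 1/n₂) = 0.33 / √(1/50 + 1/69) = 1.7768
Critical value for a one-sided test at α = 0.05: z_α = 1.645.
Power = Φ(δ − 1.645) = Φ(0.132) = 0.5525.

Power ≈ 0.553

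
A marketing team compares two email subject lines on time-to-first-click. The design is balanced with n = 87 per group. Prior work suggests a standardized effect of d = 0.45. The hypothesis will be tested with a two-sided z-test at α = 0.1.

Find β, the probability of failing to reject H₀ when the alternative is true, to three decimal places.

Noncentrality parameter: δ = d·√(n/2) = 0.45 × √(87/2) = 2.9680
Critical value for a two-sided test at α = 0.1: z_{α/2} = 1.645.
Power = Φ(δ − 1.645) + Φ(−δ − 1.645) = Φ(1.323) + Φ(-4.613) = 0.9071 + 0.0000 = 0.9071.
Type II error: β = 1 − power = 1 − 0.9071 = 0.0929.

β ≈ 0.093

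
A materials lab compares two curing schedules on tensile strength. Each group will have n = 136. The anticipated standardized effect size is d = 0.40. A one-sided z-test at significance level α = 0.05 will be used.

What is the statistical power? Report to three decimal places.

Noncentrality parameter: δ = d·√(n/2) = 0.40 × √(136/2) = 3.2985
One-sided α = 0.05 → critical value z_{0.05} = 1.645.
Power = P(Z > 1.645 − δ) = Φ(1.654) = 0.9509.

Power ≈ 0.951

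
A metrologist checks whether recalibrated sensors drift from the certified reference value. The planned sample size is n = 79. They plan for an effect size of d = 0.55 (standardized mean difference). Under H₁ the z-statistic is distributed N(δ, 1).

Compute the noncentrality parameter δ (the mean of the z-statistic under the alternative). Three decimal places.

The noncentrality parameter scales effect size by the design's sample-size factor: δ = d·√n = 0.55 × √79 = 4.8885

δ ≈ 4.889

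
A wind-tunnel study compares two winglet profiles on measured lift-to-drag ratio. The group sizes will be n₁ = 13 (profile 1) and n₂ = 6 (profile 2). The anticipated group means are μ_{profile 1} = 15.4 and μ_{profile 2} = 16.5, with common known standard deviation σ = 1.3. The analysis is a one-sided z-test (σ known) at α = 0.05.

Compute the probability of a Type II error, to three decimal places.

Standardized effect: d = |μ_{profile 1} − μ_{profile 2}| / σ = |15.4 − 16.5| / 1.3 = 0.8462
Noncentrality parameter: δ = d / √(1/n₁ + 1/n₂) = 0.8462 / √(1/13 + 1/6) = 1.7144
One-sided α = 0.05 → critical value z_{0.05} = 1.645.
Power = Φ(δ − 1.645) = Φ(0.070) = 0.5277.
Type II error: β = 1 − power = 1 − 0.5277 = 0.4723.

β ≈ 0.472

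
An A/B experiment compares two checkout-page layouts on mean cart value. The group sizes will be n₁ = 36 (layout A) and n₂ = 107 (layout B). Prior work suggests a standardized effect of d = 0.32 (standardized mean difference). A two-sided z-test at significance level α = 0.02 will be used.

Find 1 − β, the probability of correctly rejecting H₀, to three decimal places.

Noncentrality parameter: δ = d / √(1/n₁ + 1/n₂) = 0.32 / √(1/36 + 1/107) = 1.6608
Critical value for a two-sided test at α = 0.02: z_{α/2} = 2.326.
Power = Φ(δ − 2.326) + Φ(−δ − 2.326) = Φ(-0.666) + Φ(-3.987) = 0.2529 + 0.0000 = 0.2529.

Power ≈ 0.253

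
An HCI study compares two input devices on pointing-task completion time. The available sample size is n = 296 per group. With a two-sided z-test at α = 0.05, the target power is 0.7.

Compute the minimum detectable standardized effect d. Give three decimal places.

Need Φ(δ − 1.960) = 0.7, so δ = 1.960 + 0.524 = 2.484.
(The second rejection-region term Φ(−δ − z_{α/2}) is negligible and dropped.)
δ = d·√(n/2) ⇒ d = δ/√(n/2) = 2.484/√(296/2) = 0.2042.

d ≈ 0.204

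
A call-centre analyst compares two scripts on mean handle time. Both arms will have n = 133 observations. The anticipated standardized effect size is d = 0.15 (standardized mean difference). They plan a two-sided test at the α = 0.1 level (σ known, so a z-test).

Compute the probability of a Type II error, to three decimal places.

β ≈ 0.661

Noncentrality parameter: δ = d·√(n/2) = 0.15 × √(133/2) = 1.2232
Two-sided α = 0.1 → critical value z_{0.05} = 1.645.
Power = Φ(δ − 1.645) + Φ(−δ − 1.645) = Φ(-0.422) + Φ(-2.868) = 0.3366 + 0.0021 = 0.3387.
Type II error: β = 1 − power = 1 − 0.3387 = 0.6613.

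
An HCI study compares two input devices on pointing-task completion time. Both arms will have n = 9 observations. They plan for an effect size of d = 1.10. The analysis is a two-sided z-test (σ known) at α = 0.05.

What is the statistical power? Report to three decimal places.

Noncentrality parameter: δ = d·√(n/2) = 1.10 × √(9/2) = 2.3335
Two-sided α = 0.05 → critical value z_{0.025} = 1.960.
Power = Φ(δ − 1.960) + Φ(−δ − 1.960) = Φ(0.373) + Φ(-4.293) = 0.6456 + 0.0000 = 0.6456.

Power ≈ 0.646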